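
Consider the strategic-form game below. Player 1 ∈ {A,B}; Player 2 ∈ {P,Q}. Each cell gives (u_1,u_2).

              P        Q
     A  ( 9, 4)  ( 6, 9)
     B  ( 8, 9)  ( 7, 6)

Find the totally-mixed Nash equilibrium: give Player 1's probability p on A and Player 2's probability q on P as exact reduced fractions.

P1 indiff ⇒ q·9+(1-q)·6 = q·8+(1-q)·7 ⇒ q(1) = (1-q)(1) ⇒ q = 1/2
P2 indiff ⇒ p·4+(1-p)·9 = p·9+(1-p)·6 ⇒ p(-5) = (1-p)(-3) ⇒ p = 3/8

p=3/8, q=1/2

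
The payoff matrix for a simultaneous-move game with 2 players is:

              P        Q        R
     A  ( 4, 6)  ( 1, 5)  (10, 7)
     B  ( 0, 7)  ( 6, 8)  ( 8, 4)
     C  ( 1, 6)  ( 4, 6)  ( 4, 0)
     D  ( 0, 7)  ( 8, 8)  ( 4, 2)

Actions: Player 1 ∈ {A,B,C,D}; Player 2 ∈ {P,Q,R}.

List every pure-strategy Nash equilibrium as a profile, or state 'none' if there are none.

PSNE = {(A,R), (D,Q)}

(A,P): not NE [P2→R gives 7>6]
(A,Q): not NE [P1→D gives 8>1; P2→R gives 7>5]
(A,R): NE
(B,P): not NE [P1→A gives 4>0; P2→Q gives 8>7]
(B,Q): not NE [P1→D gives 8>6]
(B,R): not NE [P1→A gives 10>8; P2→Q gives 8>4]
(C,P): not NE [P1→A gives 4>1]
(C,Q): not NE [P1→D gives 8>4]
(C,R): not NE [P1→A gives 10>4; P2→Q gives 6>0]
(D,P): not NE [P1→A gives 4>0; P2→Q gives 8>7]
(D,Q): NE
(D,R): not NE [P1→A gives 10>4; P2→Q gives 8>2]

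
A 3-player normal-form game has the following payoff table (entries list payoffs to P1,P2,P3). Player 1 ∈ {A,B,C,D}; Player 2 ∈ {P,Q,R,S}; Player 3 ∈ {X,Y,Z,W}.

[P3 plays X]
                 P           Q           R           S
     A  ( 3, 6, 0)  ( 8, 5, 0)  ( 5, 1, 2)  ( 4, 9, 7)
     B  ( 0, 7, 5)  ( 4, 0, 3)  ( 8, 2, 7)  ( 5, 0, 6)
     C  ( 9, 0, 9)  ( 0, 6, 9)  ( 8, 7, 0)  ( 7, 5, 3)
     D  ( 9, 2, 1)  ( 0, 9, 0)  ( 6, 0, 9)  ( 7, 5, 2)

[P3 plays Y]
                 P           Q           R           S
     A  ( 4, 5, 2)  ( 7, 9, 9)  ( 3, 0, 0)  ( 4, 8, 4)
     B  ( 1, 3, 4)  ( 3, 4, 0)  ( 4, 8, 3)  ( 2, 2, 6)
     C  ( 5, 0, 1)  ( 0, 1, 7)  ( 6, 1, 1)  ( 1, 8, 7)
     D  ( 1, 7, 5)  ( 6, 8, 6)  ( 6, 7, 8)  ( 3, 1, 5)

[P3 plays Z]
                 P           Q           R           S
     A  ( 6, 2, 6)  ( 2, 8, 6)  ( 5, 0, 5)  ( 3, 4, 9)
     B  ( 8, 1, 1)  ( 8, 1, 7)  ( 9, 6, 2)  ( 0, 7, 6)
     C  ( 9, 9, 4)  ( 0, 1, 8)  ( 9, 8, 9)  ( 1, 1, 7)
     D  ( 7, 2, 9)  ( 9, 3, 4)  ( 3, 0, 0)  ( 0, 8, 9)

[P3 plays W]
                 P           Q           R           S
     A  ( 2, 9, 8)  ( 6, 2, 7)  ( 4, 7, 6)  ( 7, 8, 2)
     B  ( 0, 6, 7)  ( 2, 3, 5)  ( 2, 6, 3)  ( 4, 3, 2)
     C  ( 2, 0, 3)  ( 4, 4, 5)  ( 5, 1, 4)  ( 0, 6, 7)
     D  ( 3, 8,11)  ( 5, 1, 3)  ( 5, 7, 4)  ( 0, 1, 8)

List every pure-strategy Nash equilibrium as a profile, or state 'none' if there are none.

PSNE = {(A,Q,Y), (D,P,W)}

(A,P,X): not NE [P1→D gives 9>3; P2→S gives 9>6; P3→W gives 8>0]
(A,P,Y): not NE [P1→C gives 5>4; P2→Q gives 9>5; P3→W gives 8>2]
(A,P,Z): not NE [P1→C gives 9>6; P2→Q gives 8>2; P3→W gives 8>6]
(A,P,W): not NE [P1→D gives 3>2]
(A,Q,X): not NE [P2→S gives 9>5; P3→Y gives 9>0]
(A,Q,Y): NE
(A,Q,Z): not NE [P1→D gives 9>2; P3→Y gives 9>6]
(A,Q,W): not NE [P2→P gives 9>2; P3→Y gives 9>7]
(A,R,X): not NE [P1→C gives 8>5; P2→S gives 9>1; P3→W gives 6>2]
(A,R,Y): not NE [P1→D gives 6>3; P2→Q gives 9>0; P3→W gives 6>0]
(A,R,Z): not NE [P1→C gives 9>5; P2→Q gives 8>0; P3→W gives 6>5]
(A,R,W): not NE [P1→D gives 5>4; P2→P gives 9>7]
(A,S,X): not NE [P1→D gives 7>4; P3→Z gives 9>7]
(A,S,Y): not NE [P2→Q gives 9>8; P3→Z gives 9>4]
(A,S,Z): not NE [P2→Q gives 8>4]
(A,S,W): not NE [P2→P gives 9>8; P3→Z gives 9>2]
(B,P,X): not NE [P1→D gives 9>0; P3→W gives 7>5]
(B,P,Y): not NE [P1→C gives 5>1; P2→R gives 8>3; P3→W gives 7>4]
(B,P,Z): not NE [P1→C gives 9>8; P2→S gives 7>1; P3→W gives 7>1]
(B,P,W): not NE [P1→D gives 3>0]
(B,Q,X): not NE [P1→A gives 8>4; P2→P gives 7>0; P3→Z gives 7>3]
(B,Q,Y): not NE [P1→A gives 7>3; P2→R gives 8>4; P3→Z gives 7>0]
(B,Q,Z): not NE [P1→D gives 9>8; P2→S gives 7>1]
(B,Q,W): not NE [P1→A gives 6>2; P2→R gives 6>3; P3→Z gives 7>5]
(B,R,X): not NE [P2→P gives 7>2]
(B,R,Y): not NE [P1→D gives 6>4; P3→X gives 7>3]
(B,R,Z): not NE [P2→S gives 7>6; P3→X gives 7>2]
(B,R,W): not NE [P1→D gives 5>2; P3→X gives 7>3]
(B,S,X): not NE [P1→D gives 7>5; P2→P gives 7>0]
(B,S,Y): not NE [P1→A gives 4>2; P2→R gives 8>2]
(B,S,Z): not NE [P1→A gives 3>0]
(B,S,W): not NE [P1→A gives 7>4; P2→R gives 6>3; P3→Z gives 6>2]
(C,P,X): not NE [P2→R gives 7>0]
(C,P,Y): not NE [P2→S gives 8>0; P3→X gives 9>1]
(C,P,Z): not NE [P3→X gives 9>4]
(C,P,W): not NE [P1→D gives 3>2; P2→S gives 6>0; P3→X gives 9>3]
(C,Q,X): not NE [P1→A gives 8>0; P2→R gives 7>6]
(C,Q,Y): not NE [P1→A gives 7>0; P2→S gives 8>1; P3→X gives 9>7]
(C,Q,Z): not NE [P1→D gives 9>0; P2→P gives 9>1; P3→X gives 9>8]
(C,Q,W): not NE [P1→A gives 6>4; P2→S gives 6>4; P3→X gives 9>5]
(C,R,X): not NE [P3→Z gives 9>0]
(C,R,Y): not NE [P2→S gives 8>1; P3→Z gives 9>1]
(C,R,Z): not NE [P2→P gives 9>8]
(C,R,W): not NE [P2→S gives 6>1; P3→Z gives 9>4]
(C,S,X): not NE [P2→R gives 7>5; P3→W gives 7>3]
(C,S,Y): not NE [P1→A gives 4>1]
(C,S,Z): not NE [P1→A gives 3>1; P2→P gives 9>1]
(C,S,W): not NE [P1→A gives 7>0]
(D,P,X): not NE [P2→Q gives 9>2; P3→W gives 11>1]
(D,P,Y): not NE [P1→C gives 5>1; P2→Q gives 8>7; P3→W gives 11>5]
(D,P,Z): not NE [P1→C gives 9>7; P2→S gives 8>2; P3→W gives 11>9]
(D,P,W): NE
(D,Q,X): not NE [P1→A gives 8>0; P3→Y gives 6>0]
(D,Q,Y): not NE [P1→A gives 7>6]
(D,Q,Z): not NE [P2→S gives 8>3; P3→Y gives 6>4]
(D,Q,W): not NE [P1→A gives 6>5; P2→P gives 8>1; P3→Y gives 6>3]
(D,R,X): not NE [P1→C gives 8>6; P2→Q gives 9>0]
(D,R,Y): not NE [P2→Q gives 8>7; P3→X gives 9>8]
(D,R,Z): not NE [P1→C gives 9>3; P2→S gives 8>0; P3→X gives 9>0]
(D,R,W): not NE [P2→P gives 8>7; P3→X gives 9>4]
(D,S,X): not NE [P2→Q gives 9>5; P3→Z gives 9>2]
(D,S,Y): not NE [P1→A gives 4>3; P2→Q gives 8>1; P3→Z gives 9>5]
(D,S,Z): not NE [P1→A gives 3>0]
(D,S,W): not NE [P1→A gives 7>0; P2→P gives 8>1; P3→Z gives 9>8]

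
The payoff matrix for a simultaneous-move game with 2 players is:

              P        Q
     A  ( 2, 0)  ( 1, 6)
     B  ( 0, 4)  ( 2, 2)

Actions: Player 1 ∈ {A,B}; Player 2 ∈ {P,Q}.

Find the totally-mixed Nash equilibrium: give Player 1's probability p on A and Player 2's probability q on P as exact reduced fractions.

P1 indiff ⇒ q·2+(1-q)·1 = q·0+(1-q)·2 ⇒ q(2) = (1-q)(1) ⇒ q = 1/3
P2 indiff ⇒ p·0+(1-p)·4 = p·6+(1-p)·2 ⇒ p(-6) = (1-p)(-2) ⇒ p = 1/4

(p,q) = (1/4, 1/3)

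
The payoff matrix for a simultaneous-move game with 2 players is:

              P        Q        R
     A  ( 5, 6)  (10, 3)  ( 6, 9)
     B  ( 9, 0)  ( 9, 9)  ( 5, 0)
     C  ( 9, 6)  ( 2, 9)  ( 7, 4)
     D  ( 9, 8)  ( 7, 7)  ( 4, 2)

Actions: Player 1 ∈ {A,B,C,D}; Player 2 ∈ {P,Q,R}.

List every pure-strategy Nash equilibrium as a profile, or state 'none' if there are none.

NE set: (D,P)

(A,P): not NE [P1→D gives 9>5; P2→R gives 9>6]
(A,Q): not NE [P2→R gives 9>3]
(A,R): not NE [P1→C gives 7>6]
(B,P): not NE [P2→Q gives 9>0]
(B,Q): not NE [P1→A gives 10>9]
(B,R): not NE [P1→C gives 7>5; P2→Q gives 9>0]
(C,P): not NE [P2→Q gives 9>6]
(C,Q): not NE [P1→A gives 10>2]
(C,R): not NE [P2→Q gives 9>4]
(D,P): NE
(D,Q): not NE [P1→A gives 10>7; P2→P gives 8>7]
(D,R): not NE [P1→C gives 7>4; P2→P gives 8>2]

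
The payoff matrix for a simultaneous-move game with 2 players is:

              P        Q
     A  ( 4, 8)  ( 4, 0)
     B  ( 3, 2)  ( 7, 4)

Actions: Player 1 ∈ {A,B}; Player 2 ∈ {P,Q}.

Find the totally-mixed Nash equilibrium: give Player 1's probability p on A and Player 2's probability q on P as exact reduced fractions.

p=1/5, q=3/4

P1 indiff ⇒ q·4+(1-q)·4 = q·3+(1-q)·7 ⇒ q(1) = (1-q)(3) ⇒ q = 3/4
P2 indiff ⇒ p·8+(1-p)·2 = p·0+(1-p)·4 ⇒ p(8) = (1-p)(2) ⇒ p = 1/5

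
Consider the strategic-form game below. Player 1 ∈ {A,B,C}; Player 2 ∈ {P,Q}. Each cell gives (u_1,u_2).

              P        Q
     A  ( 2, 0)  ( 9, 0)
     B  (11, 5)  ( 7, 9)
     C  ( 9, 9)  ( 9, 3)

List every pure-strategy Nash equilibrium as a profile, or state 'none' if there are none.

(A,P): not NE [P1→B gives 11>2]
(A,Q): NE
(B,P): not NE [P2→Q gives 9>5]
(B,Q): not NE [P1→C gives 9>7]
(C,P): not NE [P1→B gives 11>9]
(C,Q): not NE [P2→P gives 9>3]

PSNE = {(A,Q)}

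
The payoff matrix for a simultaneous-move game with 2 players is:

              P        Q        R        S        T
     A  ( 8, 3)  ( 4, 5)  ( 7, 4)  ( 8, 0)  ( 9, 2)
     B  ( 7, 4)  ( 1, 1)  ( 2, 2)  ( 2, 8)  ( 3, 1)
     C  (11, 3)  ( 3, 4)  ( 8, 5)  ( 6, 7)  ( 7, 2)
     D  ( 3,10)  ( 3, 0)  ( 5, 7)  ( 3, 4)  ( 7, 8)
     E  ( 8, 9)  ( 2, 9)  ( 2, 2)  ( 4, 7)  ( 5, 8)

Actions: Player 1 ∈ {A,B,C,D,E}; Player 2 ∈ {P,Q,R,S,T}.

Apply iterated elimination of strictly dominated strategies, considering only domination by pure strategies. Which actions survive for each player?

IESDS → P1:{A,C} P2:{Q,R,S}

P1 drop B (A beats it: P:8>7 Q:4>1 R:7>2 S:8>2 T:9>3)
P1 drop D (A beats it: P:8>3 Q:4>3 R:7>5 S:8>3 T:9>7)
P1 drop E (C beats it: P:11>8 Q:3>2 R:8>2 S:6>4 T:7>5)
P2 drop P (Q beats it: A:5>3 C:4>3)
P2 drop T (Q beats it: A:5>2 C:4>2)
P1→{A,C} P2→{Q,R,S}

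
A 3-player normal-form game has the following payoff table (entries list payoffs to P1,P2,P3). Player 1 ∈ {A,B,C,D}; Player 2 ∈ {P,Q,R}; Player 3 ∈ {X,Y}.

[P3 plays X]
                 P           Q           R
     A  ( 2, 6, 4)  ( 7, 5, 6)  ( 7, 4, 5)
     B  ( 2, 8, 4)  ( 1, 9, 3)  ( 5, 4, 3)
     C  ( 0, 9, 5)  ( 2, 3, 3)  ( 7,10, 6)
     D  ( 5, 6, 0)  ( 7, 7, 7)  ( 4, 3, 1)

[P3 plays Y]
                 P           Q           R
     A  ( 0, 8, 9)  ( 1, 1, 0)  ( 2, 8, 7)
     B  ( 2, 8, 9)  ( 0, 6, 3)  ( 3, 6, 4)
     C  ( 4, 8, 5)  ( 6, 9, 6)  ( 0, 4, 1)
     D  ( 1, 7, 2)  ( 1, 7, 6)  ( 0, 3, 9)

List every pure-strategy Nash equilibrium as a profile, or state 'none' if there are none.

(A,P,X): not NE [P1→D gives 5>2; P3→Y gives 9>4]
(A,P,Y): not NE [P1→C gives 4>0]
(A,Q,X): not NE [P2→P gives 6>5]
(A,Q,Y): not NE [P1→C gives 6>1; P2→R gives 8>1; P3→X gives 6>0]
(A,R,X): not NE [P2→P gives 6>4; P3→Y gives 7>5]
(A,R,Y): not NE [P1→B gives 3>2]
(B,P,X): not NE [P1→D gives 5>2; P2→Q gives 9>8; P3→Y gives 9>4]
(B,P,Y): not NE [P1→C gives 4>2]
(B,Q,X): not NE [P1→D gives 7>1]
(B,Q,Y): not NE [P1→C gives 6>0; P2→P gives 8>6]
(B,R,X): not NE [P1→C gives 7>5; P2→Q gives 9>4; P3→Y gives 4>3]
(B,R,Y): not NE [P2→P gives 8>6]
(C,P,X): not NE [P1→D gives 5>0; P2→R gives 10>9]
(C,P,Y): not NE [P2→Q gives 9>8]
(C,Q,X): not NE [P1→D gives 7>2; P2→R gives 10>3; P3→Y gives 6>3]
(C,Q,Y): NE
(C,R,X): NE
(C,R,Y): not NE [P1→B gives 3>0; P2→Q gives 9>4; P3→X gives 6>1]
(D,P,X): not NE [P2→Q gives 7>6; P3→Y gives 2>0]
(D,P,Y): not NE [P1→C gives 4>1]
(D,Q,X): NE
(D,Q,Y): not NE [P1→C gives 6>1; P3→X gives 7>6]
(D,R,X): not NE [P1→C gives 7>4; P2→Q gives 7>3; P3→Y gives 9>1]
(D,R,Y): not NE [P1→B gives 3>0; P2→Q gives 7>3]

NE set: (C,Q,Y), (C,R,X), (D,Q,X)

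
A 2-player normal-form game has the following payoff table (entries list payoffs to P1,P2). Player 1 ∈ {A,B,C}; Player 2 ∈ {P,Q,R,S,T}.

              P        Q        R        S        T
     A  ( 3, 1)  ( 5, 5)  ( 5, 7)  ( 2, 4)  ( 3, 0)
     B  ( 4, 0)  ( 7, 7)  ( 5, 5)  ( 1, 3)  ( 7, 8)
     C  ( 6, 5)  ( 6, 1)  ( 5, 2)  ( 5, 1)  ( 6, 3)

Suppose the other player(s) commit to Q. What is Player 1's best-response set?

BR_1 = {B}

u_1(A vs Q) = 5
u_1(B vs Q) = 7
u_1(C vs Q) = 6
max payoff 7 at {B}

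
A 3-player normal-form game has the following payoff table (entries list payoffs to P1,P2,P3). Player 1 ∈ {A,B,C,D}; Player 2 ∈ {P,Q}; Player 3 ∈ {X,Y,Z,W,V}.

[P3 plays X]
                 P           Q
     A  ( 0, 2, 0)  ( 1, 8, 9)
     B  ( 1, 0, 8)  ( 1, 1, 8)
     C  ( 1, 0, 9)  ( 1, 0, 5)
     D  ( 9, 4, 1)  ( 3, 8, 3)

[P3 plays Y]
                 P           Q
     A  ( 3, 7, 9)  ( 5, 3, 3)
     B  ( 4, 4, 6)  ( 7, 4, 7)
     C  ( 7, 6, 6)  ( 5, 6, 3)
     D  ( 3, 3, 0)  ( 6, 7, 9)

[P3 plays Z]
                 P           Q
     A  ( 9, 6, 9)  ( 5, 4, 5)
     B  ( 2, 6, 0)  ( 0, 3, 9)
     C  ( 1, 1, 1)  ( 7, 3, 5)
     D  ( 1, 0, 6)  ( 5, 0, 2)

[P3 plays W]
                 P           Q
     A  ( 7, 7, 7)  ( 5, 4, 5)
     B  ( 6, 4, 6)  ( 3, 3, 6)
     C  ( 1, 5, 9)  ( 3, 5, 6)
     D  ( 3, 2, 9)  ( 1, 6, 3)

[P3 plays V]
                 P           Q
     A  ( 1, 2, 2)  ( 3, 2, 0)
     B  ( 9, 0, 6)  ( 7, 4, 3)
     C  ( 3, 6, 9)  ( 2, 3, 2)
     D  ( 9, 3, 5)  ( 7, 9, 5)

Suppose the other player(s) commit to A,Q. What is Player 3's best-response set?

P3 best: {X}

u_3(X vs A,Q) = 9
u_3(Y vs A,Q) = 3
u_3(Z vs A,Q) = 5
u_3(W vs A,Q) = 5
u_3(V vs A,Q) = 0
max payoff 9 at {X}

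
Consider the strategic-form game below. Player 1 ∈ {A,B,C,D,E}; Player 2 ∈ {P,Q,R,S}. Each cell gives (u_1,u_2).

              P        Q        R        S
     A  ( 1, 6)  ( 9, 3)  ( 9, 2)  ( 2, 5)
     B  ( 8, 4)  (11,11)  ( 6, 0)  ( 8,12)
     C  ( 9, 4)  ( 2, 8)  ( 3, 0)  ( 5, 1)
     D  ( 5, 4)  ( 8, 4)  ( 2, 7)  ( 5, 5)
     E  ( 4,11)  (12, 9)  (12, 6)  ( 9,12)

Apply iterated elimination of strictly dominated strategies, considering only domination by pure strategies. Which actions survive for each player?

Remaining: P1:{B,C,E} P2:{P,Q,S}

P1 drop A (E beats it: P:4>1 Q:12>9 R:12>9 S:9>2)
P1 drop D (B beats it: P:8>5 Q:11>8 R:6>2 S:8>5)
P2 drop R (P beats it: B:4>0 C:4>0 E:11>6)
P1→{B,C,E} P2→{P,Q,S}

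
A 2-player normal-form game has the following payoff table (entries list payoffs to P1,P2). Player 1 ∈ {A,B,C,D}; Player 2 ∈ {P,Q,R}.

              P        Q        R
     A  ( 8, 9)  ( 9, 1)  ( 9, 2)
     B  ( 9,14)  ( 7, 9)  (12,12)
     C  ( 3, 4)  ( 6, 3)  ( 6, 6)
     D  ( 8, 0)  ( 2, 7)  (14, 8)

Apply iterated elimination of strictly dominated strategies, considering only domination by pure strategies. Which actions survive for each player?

P1 drop C (A beats it: P:8>3 Q:9>6 R:9>6)
P2 drop Q (R beats it: A:2>1 B:12>9 D:8>7)
P1 drop A (B beats it: P:9>8 R:12>9)
P1→{B,D} P2→{P,R}

Survivors P1:{B,D} P2:{P,R}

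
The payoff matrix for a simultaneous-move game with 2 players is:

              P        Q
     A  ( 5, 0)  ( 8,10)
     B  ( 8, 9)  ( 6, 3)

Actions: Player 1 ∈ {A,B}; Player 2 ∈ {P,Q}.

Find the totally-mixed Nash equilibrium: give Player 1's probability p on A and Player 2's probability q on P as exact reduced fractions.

P1 indiff ⇒ q·5+(1-q)·8 = q·8+(1-q)·6 ⇒ q(-3) = (1-q)(-2) ⇒ q = 2/5
P2 indiff ⇒ p·0+(1-p)·9 = p·10+(1-p)·3 ⇒ p(-10) = (1-p)(-6) ⇒ p = 3/8

p=3/8, q=2/5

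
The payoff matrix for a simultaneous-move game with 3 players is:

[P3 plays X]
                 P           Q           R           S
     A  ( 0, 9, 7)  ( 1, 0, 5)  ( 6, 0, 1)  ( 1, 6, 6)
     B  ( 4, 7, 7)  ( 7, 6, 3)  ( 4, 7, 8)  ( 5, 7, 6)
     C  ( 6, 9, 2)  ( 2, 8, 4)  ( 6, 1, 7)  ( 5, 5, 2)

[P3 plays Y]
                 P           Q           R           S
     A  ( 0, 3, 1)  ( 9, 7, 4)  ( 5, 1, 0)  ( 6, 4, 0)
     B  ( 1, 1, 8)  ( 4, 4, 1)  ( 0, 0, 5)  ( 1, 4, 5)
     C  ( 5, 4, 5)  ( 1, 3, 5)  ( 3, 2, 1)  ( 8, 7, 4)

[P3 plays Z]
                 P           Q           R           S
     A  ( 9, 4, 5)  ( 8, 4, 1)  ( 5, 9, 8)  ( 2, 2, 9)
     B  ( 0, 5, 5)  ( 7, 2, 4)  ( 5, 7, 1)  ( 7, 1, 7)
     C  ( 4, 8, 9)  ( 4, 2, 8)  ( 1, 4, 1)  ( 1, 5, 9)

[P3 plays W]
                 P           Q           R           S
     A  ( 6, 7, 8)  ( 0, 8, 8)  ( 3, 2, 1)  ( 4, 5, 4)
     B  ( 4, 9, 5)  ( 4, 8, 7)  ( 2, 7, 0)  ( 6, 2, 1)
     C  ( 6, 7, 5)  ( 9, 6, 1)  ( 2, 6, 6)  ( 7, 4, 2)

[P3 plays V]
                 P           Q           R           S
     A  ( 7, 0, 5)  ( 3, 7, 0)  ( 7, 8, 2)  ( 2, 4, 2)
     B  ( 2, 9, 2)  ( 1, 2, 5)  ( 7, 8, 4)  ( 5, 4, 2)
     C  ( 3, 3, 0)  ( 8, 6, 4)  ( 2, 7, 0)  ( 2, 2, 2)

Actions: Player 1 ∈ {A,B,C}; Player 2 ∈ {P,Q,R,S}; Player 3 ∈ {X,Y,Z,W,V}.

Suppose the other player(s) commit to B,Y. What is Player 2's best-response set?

P2 best: {Q,S}

u_2(P vs B,Y) = 1
u_2(Q vs B,Y) = 4
u_2(R vs B,Y) = 0
u_2(S vs B,Y) = 4
max payoff 4 at {Q,S}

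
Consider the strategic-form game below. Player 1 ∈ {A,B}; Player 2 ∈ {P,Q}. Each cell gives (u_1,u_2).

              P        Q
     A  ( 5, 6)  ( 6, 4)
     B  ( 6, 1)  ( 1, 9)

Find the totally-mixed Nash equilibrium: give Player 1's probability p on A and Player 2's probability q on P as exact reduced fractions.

(p,q) = (4/5, 5/6)

P1 indiff ⇒ q·5+(1-q)·6 = q·6+(1-q)·1 ⇒ q(-1) = (1-q)(-5) ⇒ q = 5/6
P2 indiff ⇒ p·6+(1-p)·1 = p·4+(1-p)·9 ⇒ p(2) = (1-p)(8) ⇒ p = 4/5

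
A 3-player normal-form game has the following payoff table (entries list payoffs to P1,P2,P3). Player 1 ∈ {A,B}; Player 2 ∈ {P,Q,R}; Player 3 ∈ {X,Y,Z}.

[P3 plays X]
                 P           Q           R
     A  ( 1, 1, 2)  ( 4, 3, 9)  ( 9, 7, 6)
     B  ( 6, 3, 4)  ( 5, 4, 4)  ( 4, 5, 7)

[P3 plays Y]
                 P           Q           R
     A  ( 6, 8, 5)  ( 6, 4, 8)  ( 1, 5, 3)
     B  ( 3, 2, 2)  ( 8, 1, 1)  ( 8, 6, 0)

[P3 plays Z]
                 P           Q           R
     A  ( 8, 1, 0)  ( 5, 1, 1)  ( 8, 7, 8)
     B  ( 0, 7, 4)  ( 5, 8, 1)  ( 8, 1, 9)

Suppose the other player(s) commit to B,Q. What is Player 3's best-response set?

u_3(X vs B,Q) = 4
u_3(Y vs B,Q) = 1
u_3(Z vs B,Q) = 1
max payoff 4 at {X}

argmax u_3 = {X}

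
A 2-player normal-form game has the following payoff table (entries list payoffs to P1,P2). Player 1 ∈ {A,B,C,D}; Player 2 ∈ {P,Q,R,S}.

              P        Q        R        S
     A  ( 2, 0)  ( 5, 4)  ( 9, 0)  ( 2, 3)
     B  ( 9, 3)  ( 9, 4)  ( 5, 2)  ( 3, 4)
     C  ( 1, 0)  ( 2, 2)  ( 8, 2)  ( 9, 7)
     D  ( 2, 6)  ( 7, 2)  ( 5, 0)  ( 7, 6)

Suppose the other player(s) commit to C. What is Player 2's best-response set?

u_2(P vs C) = 0
u_2(Q vs C) = 2
u_2(R vs C) = 2
u_2(S vs C) = 7
max payoff 7 at {S}

BR_2 = {S}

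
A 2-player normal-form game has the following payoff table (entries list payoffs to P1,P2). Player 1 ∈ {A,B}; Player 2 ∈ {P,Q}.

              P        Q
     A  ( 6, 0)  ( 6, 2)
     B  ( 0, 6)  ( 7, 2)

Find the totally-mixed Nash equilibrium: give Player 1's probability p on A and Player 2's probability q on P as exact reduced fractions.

P1 mixes 2/3 on A; P2 mixes 1/7 on P

P1 indiff ⇒ q·6+(1-q)·6 = q·0+(1-q)·7 ⇒ q(6) = (1-q)(1) ⇒ q = 1/7
P2 indiff ⇒ p·0+(1-p)·6 = p·2+(1-p)·2 ⇒ p(-2) = (1-p)(-4) ⇒ p = 2/3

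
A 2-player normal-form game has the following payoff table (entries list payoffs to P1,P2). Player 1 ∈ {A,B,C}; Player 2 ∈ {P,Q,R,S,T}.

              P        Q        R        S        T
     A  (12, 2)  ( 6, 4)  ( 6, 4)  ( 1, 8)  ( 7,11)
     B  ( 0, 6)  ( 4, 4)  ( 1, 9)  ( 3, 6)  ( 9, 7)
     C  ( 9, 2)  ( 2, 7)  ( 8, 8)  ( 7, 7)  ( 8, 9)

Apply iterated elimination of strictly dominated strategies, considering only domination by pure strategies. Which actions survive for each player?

P2 drop P (R beats it: A:4>2 B:9>6 C:8>2)
P2 drop Q (T beats it: A:11>4 B:7>4 C:9>7)
P1 drop A (C beats it: R:8>6 S:7>1 T:8>7)
P2 drop S (R beats it: B:9>6 C:8>7)
P1→{B,C} P2→{R,T}

IESDS → P1:{B,C} P2:{R,T}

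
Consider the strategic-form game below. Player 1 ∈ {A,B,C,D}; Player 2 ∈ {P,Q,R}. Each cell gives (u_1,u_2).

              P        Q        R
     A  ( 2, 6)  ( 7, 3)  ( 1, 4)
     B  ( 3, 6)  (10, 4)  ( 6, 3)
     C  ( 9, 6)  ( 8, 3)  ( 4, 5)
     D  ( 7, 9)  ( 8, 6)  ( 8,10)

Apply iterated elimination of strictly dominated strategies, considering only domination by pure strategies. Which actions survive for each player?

IESDS → P1:{C,D} P2:{P,R}

P1 drop A (B beats it: P:3>2 Q:10>7 R:6>1)
P2 drop Q (P beats it: B:6>4 C:6>3 D:9>6)
P1 drop B (D beats it: P:7>3 R:8>6)
P1→{C,D} P2→{P,R}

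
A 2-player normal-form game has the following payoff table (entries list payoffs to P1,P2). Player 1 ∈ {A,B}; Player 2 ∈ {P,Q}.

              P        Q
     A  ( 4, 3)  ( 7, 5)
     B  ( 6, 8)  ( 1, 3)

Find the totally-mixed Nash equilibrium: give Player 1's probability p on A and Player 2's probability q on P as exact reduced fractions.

(p,q) = (5/7, 3/4)

P1 indiff ⇒ q·4+(1-q)·7 = q·6+(1-q)·1 ⇒ q(-2) = (1-q)(-6) ⇒ q = 3/4
P2 indiff ⇒ p·3+(1-p)·8 = p·5+(1-p)·3 ⇒ p(-2) = (1-p)(-5) ⇒ p = 5/7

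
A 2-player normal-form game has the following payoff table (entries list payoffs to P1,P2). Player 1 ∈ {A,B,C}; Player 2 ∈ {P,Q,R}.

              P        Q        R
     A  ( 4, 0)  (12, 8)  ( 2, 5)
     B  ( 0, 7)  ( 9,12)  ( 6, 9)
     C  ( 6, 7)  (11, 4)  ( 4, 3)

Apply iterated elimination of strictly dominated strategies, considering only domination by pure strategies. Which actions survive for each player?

P2 drop R (Q beats it: A:8>5 B:12>9 C:4>3)
P1 drop B (A beats it: P:4>0 Q:12>9)
P1→{A,C} P2→{P,Q}

Survivors P1:{A,C} P2:{P,Q}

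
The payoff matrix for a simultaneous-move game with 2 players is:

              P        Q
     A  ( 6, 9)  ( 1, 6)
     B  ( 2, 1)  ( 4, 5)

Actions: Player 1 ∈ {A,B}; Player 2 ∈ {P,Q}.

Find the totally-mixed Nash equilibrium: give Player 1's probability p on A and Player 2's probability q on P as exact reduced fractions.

P1 indiff ⇒ q·6+(1-q)·1 = q·2+(1-q)·4 ⇒ q(4) = (1-q)(3) ⇒ q = 3/7
P2 indiff ⇒ p·9+(1-p)·1 = p·6+(1-p)·5 ⇒ p(3) = (1-p)(4) ⇒ p = 4/7

P1 mixes 4/7 on A; P2 mixes 3/7 on P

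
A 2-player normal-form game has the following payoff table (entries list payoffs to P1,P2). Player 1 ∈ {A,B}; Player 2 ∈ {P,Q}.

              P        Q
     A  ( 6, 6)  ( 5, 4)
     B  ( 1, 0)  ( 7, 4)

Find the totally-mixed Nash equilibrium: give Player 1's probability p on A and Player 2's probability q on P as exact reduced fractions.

P1 indiff ⇒ q·6+(1-q)·5 = q·1+(1-q)·7 ⇒ q(5) = (1-q)(2) ⇒ q = 2/7
P2 indiff ⇒ p·6+(1-p)·0 = p·4+(1-p)·4 ⇒ p(2) = (1-p)(4) ⇒ p = 2/3

(p,q) = (2/3, 2/7)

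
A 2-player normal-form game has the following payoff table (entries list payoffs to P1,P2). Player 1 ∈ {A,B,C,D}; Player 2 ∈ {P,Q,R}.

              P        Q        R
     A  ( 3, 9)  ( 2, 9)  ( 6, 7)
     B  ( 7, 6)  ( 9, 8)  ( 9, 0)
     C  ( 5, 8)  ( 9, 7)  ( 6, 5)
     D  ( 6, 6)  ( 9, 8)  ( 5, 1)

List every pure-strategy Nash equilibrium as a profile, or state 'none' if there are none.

(A,P): not NE [P1→B gives 7>3]
(A,Q): not NE [P1→D gives 9>2]
(A,R): not NE [P1→B gives 9>6; P2→Q gives 9>7]
(B,P): not NE [P2→Q gives 8>6]
(B,Q): NE
(B,R): not NE [P2→Q gives 8>0]
(C,P): not NE [P1→B gives 7>5]
(C,Q): not NE [P2→P gives 8>7]
(C,R): not NE [P1→B gives 9>6; P2→P gives 8>5]
(D,P): not NE [P1→B gives 7>6; P2→Q gives 8>6]
(D,Q): NE
(D,R): not NE [P1→B gives 9>5; P2→Q gives 8>1]

NE set: (B,Q), (D,Q)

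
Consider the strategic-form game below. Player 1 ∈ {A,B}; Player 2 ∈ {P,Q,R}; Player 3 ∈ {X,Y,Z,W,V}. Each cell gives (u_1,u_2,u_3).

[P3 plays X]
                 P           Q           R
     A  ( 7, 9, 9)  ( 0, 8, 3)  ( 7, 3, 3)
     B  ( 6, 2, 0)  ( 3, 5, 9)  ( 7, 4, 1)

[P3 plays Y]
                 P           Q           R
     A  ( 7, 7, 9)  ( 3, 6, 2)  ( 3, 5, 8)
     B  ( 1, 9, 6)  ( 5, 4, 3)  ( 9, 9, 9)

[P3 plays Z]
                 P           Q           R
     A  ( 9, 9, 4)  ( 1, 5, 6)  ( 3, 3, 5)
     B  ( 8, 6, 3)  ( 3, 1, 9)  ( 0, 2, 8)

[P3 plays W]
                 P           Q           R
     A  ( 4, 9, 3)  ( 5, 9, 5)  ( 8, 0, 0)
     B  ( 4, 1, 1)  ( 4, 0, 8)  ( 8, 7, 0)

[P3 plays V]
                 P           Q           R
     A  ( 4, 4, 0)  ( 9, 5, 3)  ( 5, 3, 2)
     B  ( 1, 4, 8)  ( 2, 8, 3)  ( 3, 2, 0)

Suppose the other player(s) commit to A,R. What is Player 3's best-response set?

u_3(X vs A,R) = 3
u_3(Y vs A,R) = 8
u_3(Z vs A,R) = 5
u_3(W vs A,R) = 0
u_3(V vs A,R) = 2
max payoff 8 at {Y}

argmax u_3 = {Y}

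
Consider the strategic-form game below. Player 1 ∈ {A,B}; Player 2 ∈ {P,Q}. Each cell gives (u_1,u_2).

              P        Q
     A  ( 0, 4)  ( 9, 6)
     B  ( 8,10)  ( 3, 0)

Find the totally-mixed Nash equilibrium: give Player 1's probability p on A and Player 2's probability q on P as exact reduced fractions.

P1 mixes 5/6 on A; P2 mixes 3/7 on P

P1 indiff ⇒ q·0+(1-q)·9 = q·8+(1-q)·3 ⇒ q(-8) = (1-q)(-6) ⇒ q = 3/7
P2 indiff ⇒ p·4+(1-p)·10 = p·6+(1-p)·0 ⇒ p(-2) = (1-p)(-10) ⇒ p = 5/6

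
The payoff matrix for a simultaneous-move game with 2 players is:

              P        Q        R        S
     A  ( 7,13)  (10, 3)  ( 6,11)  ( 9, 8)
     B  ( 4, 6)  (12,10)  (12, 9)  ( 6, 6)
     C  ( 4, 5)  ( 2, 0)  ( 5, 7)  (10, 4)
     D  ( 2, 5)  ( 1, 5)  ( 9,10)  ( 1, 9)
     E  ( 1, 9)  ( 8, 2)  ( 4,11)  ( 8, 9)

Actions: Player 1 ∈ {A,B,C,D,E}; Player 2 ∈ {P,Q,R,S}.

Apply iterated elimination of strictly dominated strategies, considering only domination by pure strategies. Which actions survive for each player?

P1 drop D (B beats it: P:4>2 Q:12>1 R:12>9 S:6>1)
P1 drop E (A beats it: P:7>1 Q:10>8 R:6>4 S:9>8)
P2 drop S (R beats it: A:11>8 B:9>6 C:7>4)
P1 drop C (A beats it: P:7>4 Q:10>2 R:6>5)
P1→{A,B} P2→{P,Q,R}

Remaining: P1:{A,B} P2:{P,Q,R}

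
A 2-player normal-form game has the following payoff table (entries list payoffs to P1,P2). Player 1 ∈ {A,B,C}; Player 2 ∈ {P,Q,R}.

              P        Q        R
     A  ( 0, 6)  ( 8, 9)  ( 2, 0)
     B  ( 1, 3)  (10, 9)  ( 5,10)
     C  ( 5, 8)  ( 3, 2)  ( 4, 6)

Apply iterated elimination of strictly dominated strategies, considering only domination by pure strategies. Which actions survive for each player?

Survivors P1:{B,C} P2:{P,R}

P1 drop A (B beats it: P:1>0 Q:10>8 R:5>2)
P2 drop Q (R beats it: B:10>9 C:6>2)
P1→{B,C} P2→{P,R}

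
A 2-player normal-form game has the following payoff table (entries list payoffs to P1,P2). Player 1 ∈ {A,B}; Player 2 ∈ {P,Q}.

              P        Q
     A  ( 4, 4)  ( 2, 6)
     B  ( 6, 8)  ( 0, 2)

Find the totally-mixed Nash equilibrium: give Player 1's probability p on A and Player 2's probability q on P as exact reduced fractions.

P1 mixes 3/4 on A; P2 mixes 1/2 on P

P1 indiff ⇒ q·4+(1-q)·2 = q·6+(1-q)·0 ⇒ q(-2) = (1-q)(-2) ⇒ q = 1/2
P2 indiff ⇒ p·4+(1-p)·8 = p·6+(1-p)·2 ⇒ p(-2) = (1-p)(-6) ⇒ p = 3/4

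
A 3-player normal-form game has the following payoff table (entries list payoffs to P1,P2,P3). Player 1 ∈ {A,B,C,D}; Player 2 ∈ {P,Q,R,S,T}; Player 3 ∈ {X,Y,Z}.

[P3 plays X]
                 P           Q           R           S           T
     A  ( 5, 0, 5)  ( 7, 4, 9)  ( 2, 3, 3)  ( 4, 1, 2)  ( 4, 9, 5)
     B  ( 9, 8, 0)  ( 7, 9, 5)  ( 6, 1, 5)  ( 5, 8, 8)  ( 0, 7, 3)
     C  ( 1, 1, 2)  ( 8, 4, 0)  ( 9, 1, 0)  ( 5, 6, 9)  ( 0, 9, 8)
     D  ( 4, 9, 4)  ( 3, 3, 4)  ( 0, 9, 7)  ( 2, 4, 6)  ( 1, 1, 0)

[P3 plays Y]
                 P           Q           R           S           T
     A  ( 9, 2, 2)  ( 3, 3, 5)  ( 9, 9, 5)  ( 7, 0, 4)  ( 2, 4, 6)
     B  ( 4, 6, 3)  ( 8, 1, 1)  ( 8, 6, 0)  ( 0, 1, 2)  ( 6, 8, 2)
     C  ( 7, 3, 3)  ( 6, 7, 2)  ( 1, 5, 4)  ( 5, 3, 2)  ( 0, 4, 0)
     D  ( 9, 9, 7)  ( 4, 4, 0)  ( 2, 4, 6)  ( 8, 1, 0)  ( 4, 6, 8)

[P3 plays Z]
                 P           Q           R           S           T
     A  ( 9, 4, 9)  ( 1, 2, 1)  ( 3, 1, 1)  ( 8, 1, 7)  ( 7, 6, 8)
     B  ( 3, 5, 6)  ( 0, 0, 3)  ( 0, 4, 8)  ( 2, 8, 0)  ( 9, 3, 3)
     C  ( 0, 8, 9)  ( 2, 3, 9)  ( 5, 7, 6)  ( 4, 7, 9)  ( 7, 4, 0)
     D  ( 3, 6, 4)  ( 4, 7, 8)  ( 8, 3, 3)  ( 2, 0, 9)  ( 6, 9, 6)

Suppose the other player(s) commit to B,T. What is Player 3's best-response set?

P3 best: {X,Z}

u_3(X vs B,T) = 3
u_3(Y vs B,T) = 2
u_3(Z vs B,T) = 3
max payoff 3 at {X,Z}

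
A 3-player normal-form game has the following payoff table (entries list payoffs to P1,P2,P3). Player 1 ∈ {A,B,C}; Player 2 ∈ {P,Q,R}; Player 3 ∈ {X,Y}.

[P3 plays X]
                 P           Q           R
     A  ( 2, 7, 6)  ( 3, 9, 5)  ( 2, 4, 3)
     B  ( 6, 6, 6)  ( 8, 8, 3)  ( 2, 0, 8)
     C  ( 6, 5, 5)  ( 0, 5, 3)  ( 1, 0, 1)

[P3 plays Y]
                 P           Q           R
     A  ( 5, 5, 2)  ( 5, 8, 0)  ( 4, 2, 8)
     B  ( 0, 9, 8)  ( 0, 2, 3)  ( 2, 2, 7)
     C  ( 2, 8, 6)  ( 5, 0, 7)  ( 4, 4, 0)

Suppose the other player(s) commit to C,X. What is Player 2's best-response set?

u_2(P vs C,X) = 5
u_2(Q vs C,X) = 5
u_2(R vs C,X) = 0
max payoff 5 at {P,Q}

P2 best: {P,Q}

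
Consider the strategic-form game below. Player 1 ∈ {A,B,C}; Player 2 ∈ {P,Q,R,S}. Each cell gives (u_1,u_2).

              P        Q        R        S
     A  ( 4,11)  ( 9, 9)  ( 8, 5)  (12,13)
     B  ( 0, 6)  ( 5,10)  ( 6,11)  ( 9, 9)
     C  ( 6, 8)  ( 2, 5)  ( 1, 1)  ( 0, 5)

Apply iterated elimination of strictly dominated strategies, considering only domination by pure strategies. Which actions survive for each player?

IESDS → P1:{A,C} P2:{P,S}

P1 drop B (A beats it: P:4>0 Q:9>5 R:8>6 S:12>9)
P2 drop Q (P beats it: A:11>9 C:8>5)
P2 drop R (P beats it: A:11>5 C:8>1)
P1→{A,C} P2→{P,S}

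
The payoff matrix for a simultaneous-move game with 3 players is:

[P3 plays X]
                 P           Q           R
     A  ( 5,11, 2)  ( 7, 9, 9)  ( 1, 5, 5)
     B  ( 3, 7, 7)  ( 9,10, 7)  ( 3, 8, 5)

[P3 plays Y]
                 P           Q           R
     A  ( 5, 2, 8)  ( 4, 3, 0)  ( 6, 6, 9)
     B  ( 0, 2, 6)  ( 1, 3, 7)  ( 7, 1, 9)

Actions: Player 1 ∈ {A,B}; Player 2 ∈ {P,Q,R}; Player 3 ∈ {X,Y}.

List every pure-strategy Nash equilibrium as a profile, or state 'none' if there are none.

(A,P,X): not NE [P3→Y gives 8>2]
(A,P,Y): not NE [P2→R gives 6>2]
(A,Q,X): not NE [P1→B gives 9>7; P2→P gives 11>9]
(A,Q,Y): not NE [P2→R gives 6>3; P3→X gives 9>0]
(A,R,X): not NE [P1→B gives 3>1; P2→P gives 11>5; P3→Y gives 9>5]
(A,R,Y): not NE [P1→B gives 7>6]
(B,P,X): not NE [P1→A gives 5>3; P2→Q gives 10>7]
(B,P,Y): not NE [P1→A gives 5>0; P2→Q gives 3>2; P3→X gives 7>6]
(B,Q,X): NE
(B,Q,Y): not NE [P1→A gives 4>1]
(B,R,X): not NE [P2→Q gives 10>8; P3→Y gives 9>5]
(B,R,Y): not NE [P2→Q gives 3>1]

PSNE = {(B,Q,X)}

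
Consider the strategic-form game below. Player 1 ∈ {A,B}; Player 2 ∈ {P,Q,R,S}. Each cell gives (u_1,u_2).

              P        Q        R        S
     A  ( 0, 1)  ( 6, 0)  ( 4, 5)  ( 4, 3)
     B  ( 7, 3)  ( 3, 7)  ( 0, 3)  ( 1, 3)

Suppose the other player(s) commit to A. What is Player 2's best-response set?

u_2(P vs A) = 1
u_2(Q vs A) = 0
u_2(R vs A) = 5
u_2(S vs A) = 3
max payoff 5 at {R}

P2 best: {R}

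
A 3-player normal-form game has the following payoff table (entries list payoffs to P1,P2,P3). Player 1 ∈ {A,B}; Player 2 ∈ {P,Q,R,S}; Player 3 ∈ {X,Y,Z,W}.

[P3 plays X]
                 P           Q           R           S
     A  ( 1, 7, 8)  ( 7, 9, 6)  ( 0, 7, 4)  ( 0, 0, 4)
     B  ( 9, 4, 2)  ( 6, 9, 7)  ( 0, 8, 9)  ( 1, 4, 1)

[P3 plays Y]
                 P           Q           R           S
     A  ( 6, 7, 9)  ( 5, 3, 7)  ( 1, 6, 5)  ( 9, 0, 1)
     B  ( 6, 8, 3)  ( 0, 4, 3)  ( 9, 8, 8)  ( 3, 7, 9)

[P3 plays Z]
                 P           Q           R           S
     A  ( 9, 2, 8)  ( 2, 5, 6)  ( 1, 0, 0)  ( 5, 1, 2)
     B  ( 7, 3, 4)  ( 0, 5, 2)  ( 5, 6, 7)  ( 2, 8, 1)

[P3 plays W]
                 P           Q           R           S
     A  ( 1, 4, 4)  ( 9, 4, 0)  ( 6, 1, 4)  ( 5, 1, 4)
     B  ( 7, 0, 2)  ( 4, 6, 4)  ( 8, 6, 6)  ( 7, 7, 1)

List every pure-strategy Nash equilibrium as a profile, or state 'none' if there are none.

(A,P,X): not NE [P1→B gives 9>1; P2→Q gives 9>7; P3→Y gives 9>8]
(A,P,Y): NE
(A,P,Z): not NE [P2→Q gives 5>2; P3→Y gives 9>8]
(A,P,W): not NE [P1→B gives 7>1; P3→Y gives 9>4]
(A,Q,X): not NE [P3→Y gives 7>6]
(A,Q,Y): not NE [P2→P gives 7>3]
(A,Q,Z): not NE [P3→Y gives 7>6]
(A,Q,W): not NE [P3→Y gives 7>0]
(A,R,X): not NE [P2→Q gives 9>7; P3→Y gives 5>4]
(A,R,Y): not NE [P1→B gives 9>1; P2→P gives 7>6]
(A,R,Z): not NE [P1→B gives 5>1; P2→Q gives 5>0; P3→Y gives 5>0]
(A,R,W): not NE [P1→B gives 8>6; P2→Q gives 4>1; P3→Y gives 5>4]
(A,S,X): not NE [P1→B gives 1>0; P2→Q gives 9>0]
(A,S,Y): not NE [P2→P gives 7>0; P3→W gives 4>1]
(A,S,Z): not NE [P2→Q gives 5>1; P3→W gives 4>2]
(A,S,W): not NE [P1→B gives 7>5; P2→Q gives 4>1]
(B,P,X): not NE [P2→Q gives 9>4; P3→Z gives 4>2]
(B,P,Y): not NE [P3→Z gives 4>3]
(B,P,Z): not NE [P1→A gives 9>7; P2→S gives 8>3]
(B,P,W): not NE [P2→S gives 7>0; P3→Z gives 4>2]
(B,Q,X): not NE [P1→A gives 7>6]
(B,Q,Y): not NE [P1→A gives 5>0; P2→R gives 8>4; P3→X gives 7>3]
(B,Q,Z): not NE [P1→A gives 2>0; P2→S gives 8>5; P3→X gives 7>2]
(B,Q,W): not NE [P1→A gives 9>4; P2→S gives 7>6; P3→X gives 7>4]
(B,R,X): not NE [P2→Q gives 9>8]
(B,R,Y): not NE [P3→X gives 9>8]
(B,R,Z): not NE [P2→S gives 8>6; P3→X gives 9>7]
(B,R,W): not NE [P2→S gives 7>6; P3→X gives 9>6]
(B,S,X): not NE [P2→Q gives 9>4; P3→Y gives 9>1]
(B,S,Y): not NE [P1→A gives 9>3; P2→R gives 8>7]
(B,S,Z): not NE [P1→A gives 5>2; P3→Y gives 9>1]
(B,S,W): not NE [P3→Y gives 9>1]

NE set: (A,P,Y)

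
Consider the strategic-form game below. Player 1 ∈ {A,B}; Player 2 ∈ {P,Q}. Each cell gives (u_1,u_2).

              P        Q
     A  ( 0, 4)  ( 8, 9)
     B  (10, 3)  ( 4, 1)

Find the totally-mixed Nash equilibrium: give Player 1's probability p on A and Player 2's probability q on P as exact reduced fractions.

(p,q) = (2/7, 2/7)

P1 indiff ⇒ q·0+(1-q)·8 = q·10+(1-q)·4 ⇒ q(-10) = (1-q)(-4) ⇒ q = 2/7
P2 indiff ⇒ p·4+(1-p)·3 = p·9+(1-p)·1 ⇒ p(-5) = (1-p)(-2) ⇒ p = 2/7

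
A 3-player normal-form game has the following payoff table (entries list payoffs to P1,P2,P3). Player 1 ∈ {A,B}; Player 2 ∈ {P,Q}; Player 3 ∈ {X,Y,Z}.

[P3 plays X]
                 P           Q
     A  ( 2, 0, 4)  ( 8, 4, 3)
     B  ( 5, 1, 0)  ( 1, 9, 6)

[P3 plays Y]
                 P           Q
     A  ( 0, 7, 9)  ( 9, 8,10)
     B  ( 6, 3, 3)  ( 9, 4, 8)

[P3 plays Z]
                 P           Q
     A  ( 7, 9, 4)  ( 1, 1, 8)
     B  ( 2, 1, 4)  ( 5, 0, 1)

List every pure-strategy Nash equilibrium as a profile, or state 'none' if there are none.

Nash profiles: (A,Q,Y), (B,Q,Y)

(A,P,X): not NE [P1→B gives 5>2; P2→Q gives 4>0; P3→Y gives 9>4]
(A,P,Y): not NE [P1→B gives 6>0; P2→Q gives 8>7]
(A,P,Z): not NE [P3→Y gives 9>4]
(A,Q,X): not NE [P3→Y gives 10>3]
(A,Q,Y): NE
(A,Q,Z): not NE [P1→B gives 5>1; P2→P gives 9>1; P3→Y gives 10>8]
(B,P,X): not NE [P2→Q gives 9>1; P3→Z gives 4>0]
(B,P,Y): not NE [P2→Q gives 4>3; P3→Z gives 4>3]
(B,P,Z): not NE [P1→A gives 7>2]
(B,Q,X): not NE [P1→A gives 8>1; P3→Y gives 8>6]
(B,Q,Y): NE
(B,Q,Z): not NE [P2→P gives 1>0; P3→Y gives 8>1]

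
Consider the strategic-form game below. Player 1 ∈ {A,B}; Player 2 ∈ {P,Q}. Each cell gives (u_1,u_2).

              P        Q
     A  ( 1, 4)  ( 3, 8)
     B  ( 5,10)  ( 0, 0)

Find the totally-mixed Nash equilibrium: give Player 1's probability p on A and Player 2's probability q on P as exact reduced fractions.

p=5/7, q=3/7

P1 indiff ⇒ q·1+(1-q)·3 = q·5+(1-q)·0 ⇒ q(-4) = (1-q)(-3) ⇒ q = 3/7
P2 indiff ⇒ p·4+(1-p)·10 = p·8+(1-p)·0 ⇒ p(-4) = (1-p)(-10) ⇒ p = 5/7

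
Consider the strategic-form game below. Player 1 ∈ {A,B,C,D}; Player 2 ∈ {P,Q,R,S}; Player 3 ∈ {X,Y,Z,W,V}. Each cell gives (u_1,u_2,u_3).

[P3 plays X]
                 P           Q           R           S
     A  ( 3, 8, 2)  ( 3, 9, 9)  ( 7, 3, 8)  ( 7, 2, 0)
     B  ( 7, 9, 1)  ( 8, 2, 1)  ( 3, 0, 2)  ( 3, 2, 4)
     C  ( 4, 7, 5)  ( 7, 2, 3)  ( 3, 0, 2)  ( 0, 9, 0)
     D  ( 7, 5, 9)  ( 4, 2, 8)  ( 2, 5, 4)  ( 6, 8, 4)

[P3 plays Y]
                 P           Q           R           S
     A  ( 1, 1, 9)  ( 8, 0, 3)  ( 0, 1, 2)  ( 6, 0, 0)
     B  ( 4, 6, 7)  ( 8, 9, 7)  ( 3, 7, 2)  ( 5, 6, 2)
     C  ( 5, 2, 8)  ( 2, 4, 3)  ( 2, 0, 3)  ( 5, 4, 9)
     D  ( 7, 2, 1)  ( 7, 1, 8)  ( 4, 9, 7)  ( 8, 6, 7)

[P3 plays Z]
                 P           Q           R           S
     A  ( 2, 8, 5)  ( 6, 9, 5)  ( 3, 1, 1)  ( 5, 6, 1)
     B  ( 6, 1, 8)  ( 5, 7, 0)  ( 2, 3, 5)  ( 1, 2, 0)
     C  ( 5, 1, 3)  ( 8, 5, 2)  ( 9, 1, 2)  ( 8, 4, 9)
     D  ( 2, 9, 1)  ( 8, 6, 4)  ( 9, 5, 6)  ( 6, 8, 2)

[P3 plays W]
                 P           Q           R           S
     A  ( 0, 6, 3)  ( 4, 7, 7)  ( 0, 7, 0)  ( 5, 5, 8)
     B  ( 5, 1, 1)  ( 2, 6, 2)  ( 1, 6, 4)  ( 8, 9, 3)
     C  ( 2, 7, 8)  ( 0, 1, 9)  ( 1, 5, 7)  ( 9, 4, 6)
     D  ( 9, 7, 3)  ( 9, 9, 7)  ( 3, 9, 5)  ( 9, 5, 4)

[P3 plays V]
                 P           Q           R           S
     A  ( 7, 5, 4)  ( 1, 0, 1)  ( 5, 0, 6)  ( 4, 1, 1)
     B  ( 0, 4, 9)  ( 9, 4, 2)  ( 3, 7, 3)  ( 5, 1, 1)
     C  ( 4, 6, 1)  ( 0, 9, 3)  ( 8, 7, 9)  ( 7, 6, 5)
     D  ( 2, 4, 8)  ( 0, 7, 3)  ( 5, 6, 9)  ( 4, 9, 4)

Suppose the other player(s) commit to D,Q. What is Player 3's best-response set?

argmax u_3 = {X,Y}

u_3(X vs D,Q) = 8
u_3(Y vs D,Q) = 8
u_3(Z vs D,Q) = 4
u_3(W vs D,Q) = 7
u_3(V vs D,Q) = 3
max payoff 8 at {X,Y}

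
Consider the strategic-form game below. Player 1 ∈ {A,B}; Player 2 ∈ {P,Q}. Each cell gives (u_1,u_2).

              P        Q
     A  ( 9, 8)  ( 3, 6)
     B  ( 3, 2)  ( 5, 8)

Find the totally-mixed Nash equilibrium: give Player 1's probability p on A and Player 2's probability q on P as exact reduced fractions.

(p,q) = (3/4, 1/4)

P1 indiff ⇒ q·9+(1-q)·3 = q·3+(1-q)·5 ⇒ q(6) = (1-q)(2) ⇒ q = 1/4
P2 indiff ⇒ p·8+(1-p)·2 = p·6+(1-p)·8 ⇒ p(2) = (1-p)(6) ⇒ p = 3/4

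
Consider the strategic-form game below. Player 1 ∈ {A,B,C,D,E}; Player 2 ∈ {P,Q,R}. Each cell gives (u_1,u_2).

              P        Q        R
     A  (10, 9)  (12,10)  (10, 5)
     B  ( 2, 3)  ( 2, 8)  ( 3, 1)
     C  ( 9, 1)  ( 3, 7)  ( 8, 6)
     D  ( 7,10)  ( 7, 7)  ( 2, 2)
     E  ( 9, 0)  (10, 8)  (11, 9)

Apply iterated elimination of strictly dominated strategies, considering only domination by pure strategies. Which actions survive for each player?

P1 drop B (A beats it: P:10>2 Q:12>2 R:10>3)
P1 drop C (A beats it: P:10>9 Q:12>3 R:10>8)
P1 drop D (A beats it: P:10>7 Q:12>7 R:10>2)
P2 drop P (Q beats it: A:10>9 E:8>0)
P1→{A,E} P2→{Q,R}

Survivors P1:{A,E} P2:{Q,R}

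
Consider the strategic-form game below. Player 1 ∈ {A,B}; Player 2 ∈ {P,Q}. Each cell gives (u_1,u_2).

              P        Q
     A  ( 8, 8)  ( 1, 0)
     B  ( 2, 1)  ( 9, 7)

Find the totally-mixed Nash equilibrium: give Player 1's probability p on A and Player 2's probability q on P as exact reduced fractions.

P1 mixes 3/7 on A; P2 mixes 4/7 on P

P1 indiff ⇒ q·8+(1-q)·1 = q·2+(1-q)·9 ⇒ q(6) = (1-q)(8) ⇒ q = 4/7
P2 indiff ⇒ p·8+(1-p)·1 = p·0+(1-p)·7 ⇒ p(8) = (1-p)(6) ⇒ p = 3/7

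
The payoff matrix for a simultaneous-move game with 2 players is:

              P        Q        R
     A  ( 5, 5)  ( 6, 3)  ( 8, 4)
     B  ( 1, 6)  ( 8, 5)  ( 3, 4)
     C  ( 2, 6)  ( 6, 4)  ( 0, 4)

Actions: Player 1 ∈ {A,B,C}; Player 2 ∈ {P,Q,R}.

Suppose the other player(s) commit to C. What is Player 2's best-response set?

BR_2 = {P}

u_2(P vs C) = 6
u_2(Q vs C) = 4
u_2(R vs C) = 4
max payoff 6 at {P}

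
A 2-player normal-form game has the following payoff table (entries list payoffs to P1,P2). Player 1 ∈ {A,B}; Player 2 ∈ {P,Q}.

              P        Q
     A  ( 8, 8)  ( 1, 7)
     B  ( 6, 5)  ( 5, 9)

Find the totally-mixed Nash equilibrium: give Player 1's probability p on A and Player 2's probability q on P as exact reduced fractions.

P1 indiff ⇒ q·8+(1-q)·1 = q·6+(1-q)·5 ⇒ q(2) = (1-q)(4) ⇒ q = 2/3
P2 indiff ⇒ p·8+(1-p)·5 = p·7+(1-p)·9 ⇒ p(1) = (1-p)(4) ⇒ p = 4/5

(p,q) = (4/5, 2/3)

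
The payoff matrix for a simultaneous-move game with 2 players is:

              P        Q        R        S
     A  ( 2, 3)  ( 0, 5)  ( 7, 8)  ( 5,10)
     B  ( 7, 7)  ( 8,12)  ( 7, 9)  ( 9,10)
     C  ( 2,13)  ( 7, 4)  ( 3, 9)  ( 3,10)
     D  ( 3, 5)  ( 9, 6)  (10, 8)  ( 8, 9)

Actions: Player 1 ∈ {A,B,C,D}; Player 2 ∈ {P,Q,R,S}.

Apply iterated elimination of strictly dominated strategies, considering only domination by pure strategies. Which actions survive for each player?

P1 drop A (D beats it: P:3>2 Q:9>0 R:10>7 S:8>5)
P1 drop C (B beats it: P:7>2 Q:8>7 R:7>3 S:9>3)
P2 drop P (Q beats it: B:12>7 D:6>5)
P2 drop R (S beats it: B:10>9 D:9>8)
P1→{B,D} P2→{Q,S}

Remaining: P1:{B,D} P2:{Q,S}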